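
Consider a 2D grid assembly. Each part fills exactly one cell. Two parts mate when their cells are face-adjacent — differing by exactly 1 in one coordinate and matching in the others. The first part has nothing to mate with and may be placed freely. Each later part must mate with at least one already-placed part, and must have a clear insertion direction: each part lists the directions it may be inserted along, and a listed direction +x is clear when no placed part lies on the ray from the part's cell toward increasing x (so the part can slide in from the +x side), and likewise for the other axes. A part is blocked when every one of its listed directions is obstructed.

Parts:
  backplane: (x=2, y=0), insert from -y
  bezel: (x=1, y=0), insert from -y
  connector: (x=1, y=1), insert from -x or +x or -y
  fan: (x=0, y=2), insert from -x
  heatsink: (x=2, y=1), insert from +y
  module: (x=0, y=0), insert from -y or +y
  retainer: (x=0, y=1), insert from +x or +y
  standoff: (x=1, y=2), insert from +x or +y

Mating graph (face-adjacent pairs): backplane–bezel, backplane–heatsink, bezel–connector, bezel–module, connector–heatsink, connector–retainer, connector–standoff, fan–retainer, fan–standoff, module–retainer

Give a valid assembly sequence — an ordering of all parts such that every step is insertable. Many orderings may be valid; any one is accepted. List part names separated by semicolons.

1. fan@(0, 2) [-x clear] — {fan}
2. standoff@(1, 2) [+x clear] — {fan, standoff}
3. retainer@(0, 1) [+x clear] — {fan, retainer, standoff}
4. module@(0, 0) [-y clear] — {fan, module, retainer, standoff}
5. bezel@(1, 0) [-y clear] — {bezel, fan, module, retainer, standoff}
6. backplane@(2, 0) [-y clear] — {backplane, bezel, fan, module, retainer, standoff}
7. connector@(1, 1) [+x clear] — {backplane, bezel, connector, fan, module, retainer, standoff}
8. heatsink@(2, 1) [+y clear] — {backplane, bezel, connector, fan, heatsink, module, retainer, standoff}

fan; standoff; retainer; module; bezel; backplane; connector; heatsink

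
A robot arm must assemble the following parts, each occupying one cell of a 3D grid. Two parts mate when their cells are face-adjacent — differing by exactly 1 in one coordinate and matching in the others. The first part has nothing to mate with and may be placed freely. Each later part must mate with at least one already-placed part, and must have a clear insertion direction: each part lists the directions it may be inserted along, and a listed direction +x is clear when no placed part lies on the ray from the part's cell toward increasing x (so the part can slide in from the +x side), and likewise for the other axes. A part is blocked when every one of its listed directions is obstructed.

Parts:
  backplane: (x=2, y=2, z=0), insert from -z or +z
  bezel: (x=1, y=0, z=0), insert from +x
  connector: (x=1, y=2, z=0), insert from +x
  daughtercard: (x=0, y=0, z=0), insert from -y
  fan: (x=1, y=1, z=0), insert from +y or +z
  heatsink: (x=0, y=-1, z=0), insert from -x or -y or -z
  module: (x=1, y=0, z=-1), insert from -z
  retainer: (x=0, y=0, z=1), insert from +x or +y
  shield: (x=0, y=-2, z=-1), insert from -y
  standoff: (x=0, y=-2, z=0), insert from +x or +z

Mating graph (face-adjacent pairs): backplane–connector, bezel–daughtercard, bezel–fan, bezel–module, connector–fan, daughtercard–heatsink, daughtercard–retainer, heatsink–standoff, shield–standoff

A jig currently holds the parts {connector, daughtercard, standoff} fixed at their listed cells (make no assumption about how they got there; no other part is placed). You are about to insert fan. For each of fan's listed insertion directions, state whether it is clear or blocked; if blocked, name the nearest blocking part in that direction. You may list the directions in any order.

+y: blocked by connector; +z: clear

+y: nearest on ray is connector@(1, 2, 0) ⇒ blocked
+z: ray from fan(1, 1, 0) has no placed part ⇒ clear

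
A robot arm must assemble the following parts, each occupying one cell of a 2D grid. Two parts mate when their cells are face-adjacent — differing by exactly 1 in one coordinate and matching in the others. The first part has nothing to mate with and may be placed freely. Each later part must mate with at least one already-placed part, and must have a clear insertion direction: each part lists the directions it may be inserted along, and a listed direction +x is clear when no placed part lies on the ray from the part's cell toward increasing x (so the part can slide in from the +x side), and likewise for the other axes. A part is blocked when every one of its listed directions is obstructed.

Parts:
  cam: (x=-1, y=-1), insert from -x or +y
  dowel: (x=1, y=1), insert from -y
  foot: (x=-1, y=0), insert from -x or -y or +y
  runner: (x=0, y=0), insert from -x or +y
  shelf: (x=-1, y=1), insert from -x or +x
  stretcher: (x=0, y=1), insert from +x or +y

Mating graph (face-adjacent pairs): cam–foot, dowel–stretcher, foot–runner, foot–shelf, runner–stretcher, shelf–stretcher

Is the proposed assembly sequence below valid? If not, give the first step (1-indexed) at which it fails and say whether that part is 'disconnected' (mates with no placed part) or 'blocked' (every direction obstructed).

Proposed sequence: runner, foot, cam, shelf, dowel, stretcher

Invalid at step 5 (disconnected)

1. runner@(0, 0) [-x clear] — {runner}
2. foot@(-1, 0) [-x clear] — {foot, runner}
3. cam@(-1, -1) [-x clear] — {cam, foot, runner}
4. shelf@(-1, 1) [-x clear] — {cam, foot, runner, shelf}
5. dowel@(1, 1) — no placed neighbour ⇒ disconnected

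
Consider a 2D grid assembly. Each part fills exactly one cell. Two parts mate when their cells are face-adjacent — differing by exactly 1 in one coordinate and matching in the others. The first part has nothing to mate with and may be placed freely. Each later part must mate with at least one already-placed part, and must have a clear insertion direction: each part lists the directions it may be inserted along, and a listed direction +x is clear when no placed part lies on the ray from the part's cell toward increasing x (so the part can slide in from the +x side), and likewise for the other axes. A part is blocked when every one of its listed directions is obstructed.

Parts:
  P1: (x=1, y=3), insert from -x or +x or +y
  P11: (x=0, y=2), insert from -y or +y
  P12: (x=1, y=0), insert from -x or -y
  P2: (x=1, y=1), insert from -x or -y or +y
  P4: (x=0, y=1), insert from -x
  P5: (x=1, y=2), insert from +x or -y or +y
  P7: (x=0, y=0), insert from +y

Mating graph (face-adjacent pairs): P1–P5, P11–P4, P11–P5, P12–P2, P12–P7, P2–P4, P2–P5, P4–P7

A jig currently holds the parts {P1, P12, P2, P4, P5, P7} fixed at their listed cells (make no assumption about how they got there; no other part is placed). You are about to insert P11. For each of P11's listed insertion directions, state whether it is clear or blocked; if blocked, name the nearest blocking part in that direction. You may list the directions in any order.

-y: nearest on ray is P4@(0, 1) ⇒ blocked
+y: ray from P11(0, 2) has no placed part ⇒ clear

+y: clear; -y: blocked by P4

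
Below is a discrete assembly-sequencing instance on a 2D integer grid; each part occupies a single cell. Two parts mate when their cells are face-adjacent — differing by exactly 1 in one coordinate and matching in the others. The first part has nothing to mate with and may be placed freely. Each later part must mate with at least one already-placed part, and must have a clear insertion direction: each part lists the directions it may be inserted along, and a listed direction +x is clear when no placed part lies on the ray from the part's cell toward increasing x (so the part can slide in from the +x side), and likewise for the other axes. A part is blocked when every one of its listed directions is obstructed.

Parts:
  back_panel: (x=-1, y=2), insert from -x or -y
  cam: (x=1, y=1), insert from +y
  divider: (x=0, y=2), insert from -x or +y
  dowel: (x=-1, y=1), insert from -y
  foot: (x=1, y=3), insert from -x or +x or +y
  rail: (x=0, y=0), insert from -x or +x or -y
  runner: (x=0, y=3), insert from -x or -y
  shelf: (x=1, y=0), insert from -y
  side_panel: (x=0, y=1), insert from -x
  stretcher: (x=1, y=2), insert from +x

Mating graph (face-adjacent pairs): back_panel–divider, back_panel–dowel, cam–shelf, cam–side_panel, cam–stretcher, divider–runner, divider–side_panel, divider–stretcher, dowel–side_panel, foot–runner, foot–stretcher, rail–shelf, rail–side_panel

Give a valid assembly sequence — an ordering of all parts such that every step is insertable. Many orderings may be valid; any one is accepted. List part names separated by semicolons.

1. runner@(0, 3) [-x clear] — {runner}
2. divider@(0, 2) [-x clear] — {divider, runner}
3. back_panel@(-1, 2) [-x clear] — {back_panel, divider, runner}
4. side_panel@(0, 1) [-x clear] — {back_panel, divider, runner, side_panel}
5. dowel@(-1, 1) [-y clear] — {back_panel, divider, dowel, runner, side_panel}
6. cam@(1, 1) [+y clear] — {back_panel, cam, divider, dowel, runner, side_panel}
7. foot@(1, 3) [+x clear] — {back_panel, cam, divider, dowel, foot, runner, side_panel}
8. stretcher@(1, 2) [+x clear] — {back_panel, cam, divider, dowel, foot, runner, side_panel, stretcher}
9. shelf@(1, 0) [-y clear] — {back_panel, cam, divider, dowel, foot, runner, shelf, side_panel, stretcher}
10. rail@(0, 0) [-x clear] — {back_panel, cam, divider, dowel, foot, rail, runner, shelf, side_panel, stretcher}

runner; divider; back_panel; side_panel; dowel; cam; foot; stretcher; shelf; rail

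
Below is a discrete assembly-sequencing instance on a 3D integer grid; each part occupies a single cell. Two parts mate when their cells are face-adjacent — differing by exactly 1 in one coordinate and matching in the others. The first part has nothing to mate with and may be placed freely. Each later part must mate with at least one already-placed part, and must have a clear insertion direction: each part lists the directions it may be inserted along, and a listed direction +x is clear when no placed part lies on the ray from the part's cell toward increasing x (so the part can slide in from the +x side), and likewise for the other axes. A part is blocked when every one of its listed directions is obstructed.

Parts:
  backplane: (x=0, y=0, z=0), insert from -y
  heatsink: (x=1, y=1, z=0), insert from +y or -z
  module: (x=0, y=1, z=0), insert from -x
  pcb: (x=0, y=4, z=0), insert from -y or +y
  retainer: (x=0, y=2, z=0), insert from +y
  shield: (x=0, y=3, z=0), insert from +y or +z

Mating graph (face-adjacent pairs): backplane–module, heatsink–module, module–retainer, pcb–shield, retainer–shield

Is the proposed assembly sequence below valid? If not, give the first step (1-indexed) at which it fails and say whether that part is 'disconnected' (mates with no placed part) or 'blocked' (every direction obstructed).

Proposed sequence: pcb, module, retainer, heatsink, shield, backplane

Invalid at step 2 (disconnected)

1. pcb@(0, 4, 0) [-y clear] — {pcb}
2. module@(0, 1, 0) — no placed neighbour ⇒ disconnected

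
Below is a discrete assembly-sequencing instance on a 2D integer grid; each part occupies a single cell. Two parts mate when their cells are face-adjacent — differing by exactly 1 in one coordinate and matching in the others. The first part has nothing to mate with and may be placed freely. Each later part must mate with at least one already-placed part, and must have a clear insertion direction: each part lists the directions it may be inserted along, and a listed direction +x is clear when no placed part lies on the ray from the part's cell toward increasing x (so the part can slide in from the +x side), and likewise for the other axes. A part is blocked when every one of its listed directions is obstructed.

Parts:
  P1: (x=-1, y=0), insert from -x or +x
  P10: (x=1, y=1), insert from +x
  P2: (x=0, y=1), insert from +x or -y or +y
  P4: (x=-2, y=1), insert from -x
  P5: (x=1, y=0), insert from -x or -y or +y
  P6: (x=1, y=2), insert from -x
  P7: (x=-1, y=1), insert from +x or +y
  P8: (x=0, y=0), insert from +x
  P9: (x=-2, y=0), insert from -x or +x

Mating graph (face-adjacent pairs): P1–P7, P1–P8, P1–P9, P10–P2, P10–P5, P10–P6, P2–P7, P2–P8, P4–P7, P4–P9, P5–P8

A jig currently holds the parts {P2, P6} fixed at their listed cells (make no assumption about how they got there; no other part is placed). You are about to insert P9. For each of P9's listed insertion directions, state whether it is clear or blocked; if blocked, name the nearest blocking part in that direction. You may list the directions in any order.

-x: ray from P9(-2, 0) has no placed part ⇒ clear
+x: ray from P9(-2, 0) has no placed part ⇒ clear

+x: clear; -x: clear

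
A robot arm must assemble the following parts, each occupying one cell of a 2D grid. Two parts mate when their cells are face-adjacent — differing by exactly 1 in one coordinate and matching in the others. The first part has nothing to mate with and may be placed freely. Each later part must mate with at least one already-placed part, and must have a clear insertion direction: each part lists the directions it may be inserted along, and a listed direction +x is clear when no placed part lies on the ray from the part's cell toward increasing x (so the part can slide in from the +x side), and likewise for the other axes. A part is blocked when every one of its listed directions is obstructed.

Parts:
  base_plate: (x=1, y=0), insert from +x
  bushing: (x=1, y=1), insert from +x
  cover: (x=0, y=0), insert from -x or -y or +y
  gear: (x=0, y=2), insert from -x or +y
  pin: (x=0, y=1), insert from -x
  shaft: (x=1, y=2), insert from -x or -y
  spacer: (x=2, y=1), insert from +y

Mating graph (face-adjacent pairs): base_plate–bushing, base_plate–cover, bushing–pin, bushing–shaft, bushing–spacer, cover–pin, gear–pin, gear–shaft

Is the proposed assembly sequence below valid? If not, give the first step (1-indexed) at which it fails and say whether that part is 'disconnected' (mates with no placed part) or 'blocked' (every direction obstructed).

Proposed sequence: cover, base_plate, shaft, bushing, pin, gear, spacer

Invalid at step 3 (disconnected)

1. cover@(0, 0) [-x clear] — {cover}
2. base_plate@(1, 0) [+x clear] — {base_plate, cover}
3. shaft@(1, 2) — no placed neighbour ⇒ disconnected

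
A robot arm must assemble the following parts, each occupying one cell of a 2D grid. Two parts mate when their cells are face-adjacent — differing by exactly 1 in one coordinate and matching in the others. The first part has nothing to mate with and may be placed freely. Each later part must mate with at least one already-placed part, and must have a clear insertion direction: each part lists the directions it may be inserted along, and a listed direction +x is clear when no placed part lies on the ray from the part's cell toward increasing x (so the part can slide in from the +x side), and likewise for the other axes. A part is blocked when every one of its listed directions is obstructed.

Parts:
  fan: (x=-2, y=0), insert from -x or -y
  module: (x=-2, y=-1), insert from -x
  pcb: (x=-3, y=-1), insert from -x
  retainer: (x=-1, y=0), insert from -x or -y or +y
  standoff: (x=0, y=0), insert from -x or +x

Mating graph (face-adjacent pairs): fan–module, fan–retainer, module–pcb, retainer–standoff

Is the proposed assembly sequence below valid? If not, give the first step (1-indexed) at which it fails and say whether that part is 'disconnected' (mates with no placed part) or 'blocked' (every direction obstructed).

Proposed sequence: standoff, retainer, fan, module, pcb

1. standoff@(0, 0) [-x clear] — {standoff}
2. retainer@(-1, 0) [-x clear] — {retainer, standoff}
3. fan@(-2, 0) [-x clear] — {fan, retainer, standoff}
4. module@(-2, -1) [-x clear] — {fan, module, retainer, standoff}
5. pcb@(-3, -1) [-x clear] — {fan, module, pcb, retainer, standoff}

Valid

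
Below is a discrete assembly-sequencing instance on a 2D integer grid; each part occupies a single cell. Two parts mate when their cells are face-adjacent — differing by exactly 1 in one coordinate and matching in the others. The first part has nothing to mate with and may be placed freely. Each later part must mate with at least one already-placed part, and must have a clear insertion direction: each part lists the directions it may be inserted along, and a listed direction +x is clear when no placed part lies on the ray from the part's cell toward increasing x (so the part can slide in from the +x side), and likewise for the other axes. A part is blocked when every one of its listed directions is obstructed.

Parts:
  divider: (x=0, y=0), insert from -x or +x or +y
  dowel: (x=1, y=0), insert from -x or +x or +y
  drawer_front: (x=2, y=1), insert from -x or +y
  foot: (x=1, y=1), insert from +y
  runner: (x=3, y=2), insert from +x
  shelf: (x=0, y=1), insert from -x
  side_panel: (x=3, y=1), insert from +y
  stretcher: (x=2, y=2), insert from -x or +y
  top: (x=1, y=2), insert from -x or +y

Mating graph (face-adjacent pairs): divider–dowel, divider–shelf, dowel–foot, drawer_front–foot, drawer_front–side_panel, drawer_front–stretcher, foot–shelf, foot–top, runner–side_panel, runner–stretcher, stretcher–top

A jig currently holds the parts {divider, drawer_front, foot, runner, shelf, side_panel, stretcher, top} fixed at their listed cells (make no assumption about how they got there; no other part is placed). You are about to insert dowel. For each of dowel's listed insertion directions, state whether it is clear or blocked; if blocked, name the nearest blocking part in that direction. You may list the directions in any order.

-x: nearest on ray is divider@(0, 0) ⇒ blocked
+x: ray from dowel(1, 0) has no placed part ⇒ clear
+y: nearest on ray is foot@(1, 1) ⇒ blocked

+x: clear; +y: blocked by foot; -x: blocked by divider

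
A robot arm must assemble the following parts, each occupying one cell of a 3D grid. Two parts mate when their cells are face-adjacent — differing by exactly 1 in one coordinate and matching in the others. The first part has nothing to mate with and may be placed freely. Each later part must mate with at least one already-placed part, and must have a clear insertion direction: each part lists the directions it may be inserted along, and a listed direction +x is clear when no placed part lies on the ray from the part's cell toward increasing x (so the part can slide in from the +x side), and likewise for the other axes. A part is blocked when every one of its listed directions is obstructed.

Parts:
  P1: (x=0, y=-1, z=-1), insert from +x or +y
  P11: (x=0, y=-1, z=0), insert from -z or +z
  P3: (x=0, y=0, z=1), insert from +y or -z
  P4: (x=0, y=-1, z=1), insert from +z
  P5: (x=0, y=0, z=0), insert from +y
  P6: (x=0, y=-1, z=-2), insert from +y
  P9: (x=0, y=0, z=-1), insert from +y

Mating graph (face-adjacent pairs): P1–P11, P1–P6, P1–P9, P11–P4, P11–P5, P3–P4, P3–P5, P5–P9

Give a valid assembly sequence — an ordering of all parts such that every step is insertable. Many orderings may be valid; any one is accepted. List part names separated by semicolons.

1. P6@(0, -1, -2) [+y clear] — {P6}
2. P1@(0, -1, -1) [+x clear] — {P1, P6}
3. P9@(0, 0, -1) [+y clear] — {P1, P6, P9}
4. P11@(0, -1, 0) [+z clear] — {P1, P11, P6, P9}
5. P4@(0, -1, 1) [+z clear] — {P1, P11, P4, P6, P9}
6. P3@(0, 0, 1) [+y clear] — {P1, P11, P3, P4, P6, P9}
7. P5@(0, 0, 0) [+y clear] — {P1, P11, P3, P4, P5, P6, P9}

P6; P1; P9; P11; P4; P3; P5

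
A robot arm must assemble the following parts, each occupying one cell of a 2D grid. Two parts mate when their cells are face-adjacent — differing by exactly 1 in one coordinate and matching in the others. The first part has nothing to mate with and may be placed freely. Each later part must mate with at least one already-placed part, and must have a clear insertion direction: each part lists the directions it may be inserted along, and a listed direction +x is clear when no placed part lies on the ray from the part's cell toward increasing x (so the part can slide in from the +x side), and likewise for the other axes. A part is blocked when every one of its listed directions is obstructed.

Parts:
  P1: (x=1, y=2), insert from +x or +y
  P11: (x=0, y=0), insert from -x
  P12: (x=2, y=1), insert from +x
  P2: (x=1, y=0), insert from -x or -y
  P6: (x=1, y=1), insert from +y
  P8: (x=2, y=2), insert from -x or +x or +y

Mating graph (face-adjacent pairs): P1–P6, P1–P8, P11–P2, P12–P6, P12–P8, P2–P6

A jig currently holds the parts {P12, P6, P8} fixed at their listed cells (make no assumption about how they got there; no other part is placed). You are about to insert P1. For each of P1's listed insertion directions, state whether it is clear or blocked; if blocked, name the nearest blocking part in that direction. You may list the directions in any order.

+x: nearest on ray is P8@(2, 2) ⇒ blocked
+y: ray from P1(1, 2) has no placed part ⇒ clear

+x: blocked by P8; +y: clear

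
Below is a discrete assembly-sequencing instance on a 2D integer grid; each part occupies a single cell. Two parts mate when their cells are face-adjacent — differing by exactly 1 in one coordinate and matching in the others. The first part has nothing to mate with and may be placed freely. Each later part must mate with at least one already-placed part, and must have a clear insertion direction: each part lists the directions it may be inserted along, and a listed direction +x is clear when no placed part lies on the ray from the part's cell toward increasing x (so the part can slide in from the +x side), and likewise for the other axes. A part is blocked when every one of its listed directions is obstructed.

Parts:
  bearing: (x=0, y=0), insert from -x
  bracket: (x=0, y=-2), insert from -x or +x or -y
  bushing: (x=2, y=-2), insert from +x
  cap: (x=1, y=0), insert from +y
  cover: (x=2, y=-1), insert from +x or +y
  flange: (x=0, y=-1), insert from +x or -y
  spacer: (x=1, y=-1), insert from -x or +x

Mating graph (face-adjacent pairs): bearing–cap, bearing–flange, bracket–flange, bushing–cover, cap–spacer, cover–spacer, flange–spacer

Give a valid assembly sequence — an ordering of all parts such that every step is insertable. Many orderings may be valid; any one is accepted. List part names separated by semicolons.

1. spacer@(1, -1) [-x clear] — {spacer}
2. cap@(1, 0) [+y clear] — {cap, spacer}
3. bearing@(0, 0) [-x clear] — {bearing, cap, spacer}
4. cover@(2, -1) [+x clear] — {bearing, cap, cover, spacer}
5. bushing@(2, -2) [+x clear] — {bearing, bushing, cap, cover, spacer}
6. flange@(0, -1) [-y clear] — {bearing, bushing, cap, cover, flange, spacer}
7. bracket@(0, -2) [-x clear] — {bearing, bracket, bushing, cap, cover, flange, spacer}

spacer; cap; bearing; cover; bushing; flange; bracket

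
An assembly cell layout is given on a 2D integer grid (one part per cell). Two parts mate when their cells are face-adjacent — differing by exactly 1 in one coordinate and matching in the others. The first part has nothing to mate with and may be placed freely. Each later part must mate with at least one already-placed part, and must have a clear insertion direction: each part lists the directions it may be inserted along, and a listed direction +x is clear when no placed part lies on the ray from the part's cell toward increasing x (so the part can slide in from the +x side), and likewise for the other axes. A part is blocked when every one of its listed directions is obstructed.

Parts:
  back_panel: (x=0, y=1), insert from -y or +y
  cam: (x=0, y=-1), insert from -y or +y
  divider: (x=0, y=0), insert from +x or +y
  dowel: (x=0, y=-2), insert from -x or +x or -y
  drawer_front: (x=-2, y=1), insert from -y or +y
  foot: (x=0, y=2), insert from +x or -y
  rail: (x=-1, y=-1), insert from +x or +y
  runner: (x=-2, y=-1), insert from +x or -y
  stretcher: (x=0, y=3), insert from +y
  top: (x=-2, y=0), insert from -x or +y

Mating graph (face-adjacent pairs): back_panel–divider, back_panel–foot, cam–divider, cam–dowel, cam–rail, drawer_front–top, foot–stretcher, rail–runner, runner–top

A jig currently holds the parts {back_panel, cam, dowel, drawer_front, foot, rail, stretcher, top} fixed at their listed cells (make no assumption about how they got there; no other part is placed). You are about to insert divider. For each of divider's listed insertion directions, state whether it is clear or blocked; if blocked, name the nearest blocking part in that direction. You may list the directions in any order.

+x: clear; +y: blocked by back_panel

+x: ray from divider(0, 0) has no placed part ⇒ clear
+y: nearest on ray is back_panel@(0, 1) ⇒ blocked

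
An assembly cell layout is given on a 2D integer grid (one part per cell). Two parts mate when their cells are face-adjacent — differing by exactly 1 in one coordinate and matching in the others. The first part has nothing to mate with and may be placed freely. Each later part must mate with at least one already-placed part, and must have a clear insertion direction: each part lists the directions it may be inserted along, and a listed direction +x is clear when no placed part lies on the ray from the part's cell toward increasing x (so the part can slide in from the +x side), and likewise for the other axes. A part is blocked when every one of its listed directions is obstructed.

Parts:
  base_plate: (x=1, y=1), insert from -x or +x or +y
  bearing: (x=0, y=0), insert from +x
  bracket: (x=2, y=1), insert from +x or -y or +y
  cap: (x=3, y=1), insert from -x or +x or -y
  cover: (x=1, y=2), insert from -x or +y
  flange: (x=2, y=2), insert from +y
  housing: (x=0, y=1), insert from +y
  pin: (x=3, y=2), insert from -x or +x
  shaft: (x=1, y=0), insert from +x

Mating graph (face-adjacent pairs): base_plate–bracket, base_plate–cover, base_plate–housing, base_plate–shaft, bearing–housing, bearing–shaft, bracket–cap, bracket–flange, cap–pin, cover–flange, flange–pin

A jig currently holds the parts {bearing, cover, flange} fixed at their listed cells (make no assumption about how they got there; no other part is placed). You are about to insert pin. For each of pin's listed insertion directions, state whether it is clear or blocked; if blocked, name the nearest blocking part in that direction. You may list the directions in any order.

-x: nearest on ray is flange@(2, 2) ⇒ blocked
+x: ray from pin(3, 2) has no placed part ⇒ clear

+x: clear; -x: blocked by flange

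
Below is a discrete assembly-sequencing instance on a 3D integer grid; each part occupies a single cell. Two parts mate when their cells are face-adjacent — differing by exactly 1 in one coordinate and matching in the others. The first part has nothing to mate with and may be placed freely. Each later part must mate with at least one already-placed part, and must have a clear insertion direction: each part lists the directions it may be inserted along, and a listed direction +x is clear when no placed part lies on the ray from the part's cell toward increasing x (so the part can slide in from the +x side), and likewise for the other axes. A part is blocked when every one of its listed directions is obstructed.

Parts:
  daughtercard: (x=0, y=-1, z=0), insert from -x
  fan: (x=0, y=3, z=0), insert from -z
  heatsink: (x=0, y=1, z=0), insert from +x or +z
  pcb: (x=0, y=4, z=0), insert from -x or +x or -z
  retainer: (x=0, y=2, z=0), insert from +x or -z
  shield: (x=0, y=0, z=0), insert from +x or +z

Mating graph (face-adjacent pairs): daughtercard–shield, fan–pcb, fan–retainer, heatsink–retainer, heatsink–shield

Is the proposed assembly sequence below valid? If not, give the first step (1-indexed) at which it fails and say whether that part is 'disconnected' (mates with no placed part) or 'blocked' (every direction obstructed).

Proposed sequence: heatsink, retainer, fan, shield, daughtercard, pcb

1. heatsink@(0, 1, 0) [+x clear] — {heatsink}
2. retainer@(0, 2, 0) [+x clear] — {heatsink, retainer}
3. fan@(0, 3, 0) [-z clear] — {fan, heatsink, retainer}
4. shield@(0, 0, 0) [+x clear] — {fan, heatsink, retainer, shield}
5. daughtercard@(0, -1, 0) [-x clear] — {daughtercard, fan, heatsink, retainer, shield}
6. pcb@(0, 4, 0) [-x clear] — {daughtercard, fan, heatsink, pcb, retainer, shield}

Valid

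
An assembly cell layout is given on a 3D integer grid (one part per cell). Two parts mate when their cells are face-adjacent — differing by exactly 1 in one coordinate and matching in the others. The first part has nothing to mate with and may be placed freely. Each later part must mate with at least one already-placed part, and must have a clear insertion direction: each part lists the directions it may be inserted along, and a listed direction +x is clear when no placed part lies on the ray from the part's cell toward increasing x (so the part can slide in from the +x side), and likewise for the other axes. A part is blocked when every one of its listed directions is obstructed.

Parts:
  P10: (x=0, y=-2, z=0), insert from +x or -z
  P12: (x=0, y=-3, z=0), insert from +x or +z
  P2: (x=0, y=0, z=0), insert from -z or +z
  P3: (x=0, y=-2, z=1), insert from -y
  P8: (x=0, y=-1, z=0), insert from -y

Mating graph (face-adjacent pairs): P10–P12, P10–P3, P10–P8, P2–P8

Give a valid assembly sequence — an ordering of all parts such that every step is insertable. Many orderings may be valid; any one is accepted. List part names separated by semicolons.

1. P8@(0, -1, 0) [-y clear] — {P8}
2. P10@(0, -2, 0) [+x clear] — {P10, P8}
3. P12@(0, -3, 0) [+x clear] — {P10, P12, P8}
4. P3@(0, -2, 1) [-y clear] — {P10, P12, P3, P8}
5. P2@(0, 0, 0) [-z clear] — {P10, P12, P2, P3, P8}

P8; P10; P12; P3; P2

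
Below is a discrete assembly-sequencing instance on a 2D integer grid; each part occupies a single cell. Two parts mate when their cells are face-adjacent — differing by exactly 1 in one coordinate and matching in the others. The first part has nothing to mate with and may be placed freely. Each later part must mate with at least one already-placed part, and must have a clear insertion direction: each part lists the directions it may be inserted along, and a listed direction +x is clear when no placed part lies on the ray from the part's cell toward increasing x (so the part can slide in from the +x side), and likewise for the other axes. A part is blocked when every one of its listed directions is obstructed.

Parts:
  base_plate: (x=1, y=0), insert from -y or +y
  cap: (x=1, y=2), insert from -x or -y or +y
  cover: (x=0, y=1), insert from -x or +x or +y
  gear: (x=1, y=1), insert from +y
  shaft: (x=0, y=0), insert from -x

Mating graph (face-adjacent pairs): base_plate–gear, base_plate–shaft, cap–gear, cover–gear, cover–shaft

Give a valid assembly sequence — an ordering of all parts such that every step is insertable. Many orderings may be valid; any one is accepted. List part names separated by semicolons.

1. cover@(0, 1) [-x clear] — {cover}
2. shaft@(0, 0) [-x clear] — {cover, shaft}
3. gear@(1, 1) [+y clear] — {cover, gear, shaft}
4. cap@(1, 2) [-x clear] — {cap, cover, gear, shaft}
5. base_plate@(1, 0) [-y clear] — {base_plate, cap, cover, gear, shaft}

cover; shaft; gear; cap; base_plate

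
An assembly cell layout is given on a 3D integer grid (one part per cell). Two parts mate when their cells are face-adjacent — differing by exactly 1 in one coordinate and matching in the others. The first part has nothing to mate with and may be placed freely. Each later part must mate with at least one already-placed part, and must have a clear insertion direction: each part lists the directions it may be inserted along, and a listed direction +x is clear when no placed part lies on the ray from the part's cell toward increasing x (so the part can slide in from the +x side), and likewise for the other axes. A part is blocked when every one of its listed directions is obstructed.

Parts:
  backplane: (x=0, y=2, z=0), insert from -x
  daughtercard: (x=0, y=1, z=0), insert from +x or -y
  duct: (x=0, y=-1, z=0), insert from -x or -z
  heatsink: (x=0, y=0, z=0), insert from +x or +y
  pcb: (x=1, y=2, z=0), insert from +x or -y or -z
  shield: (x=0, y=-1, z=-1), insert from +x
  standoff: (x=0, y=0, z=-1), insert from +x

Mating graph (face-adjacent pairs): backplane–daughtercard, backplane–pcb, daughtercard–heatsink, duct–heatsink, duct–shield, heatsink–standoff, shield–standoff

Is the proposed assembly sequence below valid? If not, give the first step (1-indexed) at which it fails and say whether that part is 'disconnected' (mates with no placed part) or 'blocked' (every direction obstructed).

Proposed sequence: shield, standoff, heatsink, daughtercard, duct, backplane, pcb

1. shield@(0, -1, -1) [+x clear] — {shield}
2. standoff@(0, 0, -1) [+x clear] — {shield, standoff}
3. heatsink@(0, 0, 0) [+x clear] — {heatsink, shield, standoff}
4. daughtercard@(0, 1, 0) [+x clear] — {daughtercard, heatsink, shield, standoff}
5. duct@(0, -1, 0) [-x clear] — {daughtercard, duct, heatsink, shield, standoff}
6. backplane@(0, 2, 0) [-x clear] — {backplane, daughtercard, duct, heatsink, shield, standoff}
7. pcb@(1, 2, 0) [+x clear] — {backplane, daughtercard, duct, heatsink, pcb, shield, standoff}

Valid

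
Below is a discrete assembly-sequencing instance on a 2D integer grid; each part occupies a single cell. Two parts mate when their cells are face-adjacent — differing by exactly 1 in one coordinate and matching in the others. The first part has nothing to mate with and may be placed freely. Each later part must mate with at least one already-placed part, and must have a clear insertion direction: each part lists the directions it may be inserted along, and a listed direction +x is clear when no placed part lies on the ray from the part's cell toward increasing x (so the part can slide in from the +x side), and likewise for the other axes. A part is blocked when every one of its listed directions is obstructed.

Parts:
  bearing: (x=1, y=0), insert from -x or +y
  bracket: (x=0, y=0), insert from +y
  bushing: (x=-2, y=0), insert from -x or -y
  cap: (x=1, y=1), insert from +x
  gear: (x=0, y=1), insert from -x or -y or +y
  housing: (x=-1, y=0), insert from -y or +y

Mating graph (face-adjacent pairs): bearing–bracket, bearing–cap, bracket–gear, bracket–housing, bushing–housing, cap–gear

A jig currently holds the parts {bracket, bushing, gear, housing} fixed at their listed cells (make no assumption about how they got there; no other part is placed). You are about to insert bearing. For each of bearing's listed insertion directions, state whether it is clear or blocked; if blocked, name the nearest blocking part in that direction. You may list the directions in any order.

+y: clear; -x: blocked by bracket

-x: nearest on ray is bracket@(0, 0) ⇒ blocked
+y: ray from bearing(1, 0) has no placed part ⇒ clear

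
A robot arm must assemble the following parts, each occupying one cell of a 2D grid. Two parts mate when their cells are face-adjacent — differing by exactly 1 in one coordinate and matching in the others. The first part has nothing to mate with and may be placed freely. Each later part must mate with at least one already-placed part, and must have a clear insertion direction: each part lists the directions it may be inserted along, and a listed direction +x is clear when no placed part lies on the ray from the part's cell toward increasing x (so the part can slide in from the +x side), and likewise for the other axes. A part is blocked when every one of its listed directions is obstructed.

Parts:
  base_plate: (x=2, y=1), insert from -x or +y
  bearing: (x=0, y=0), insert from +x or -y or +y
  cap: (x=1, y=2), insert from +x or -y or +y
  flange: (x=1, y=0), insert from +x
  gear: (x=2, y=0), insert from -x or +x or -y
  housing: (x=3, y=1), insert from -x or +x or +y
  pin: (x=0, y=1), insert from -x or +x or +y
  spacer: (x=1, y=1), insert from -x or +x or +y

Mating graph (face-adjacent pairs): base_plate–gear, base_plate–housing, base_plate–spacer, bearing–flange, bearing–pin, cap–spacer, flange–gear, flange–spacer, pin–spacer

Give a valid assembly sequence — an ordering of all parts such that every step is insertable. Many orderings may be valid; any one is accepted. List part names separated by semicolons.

bearing; flange; spacer; base_plate; housing; cap; pin; gear

1. bearing@(0, 0) [+x clear] — {bearing}
2. flange@(1, 0) [+x clear] — {bearing, flange}
3. spacer@(1, 1) [-x clear] — {bearing, flange, spacer}
4. base_plate@(2, 1) [+y clear] — {base_plate, bearing, flange, spacer}
5. housing@(3, 1) [+x clear] — {base_plate, bearing, flange, housing, spacer}
6. cap@(1, 2) [+x clear] — {base_plate, bearing, cap, flange, housing, spacer}
7. pin@(0, 1) [-x clear] — {base_plate, bearing, cap, flange, housing, pin, spacer}
8. gear@(2, 0) [+x clear] — {base_plate, bearing, cap, flange, gear, housing, pin, spacer}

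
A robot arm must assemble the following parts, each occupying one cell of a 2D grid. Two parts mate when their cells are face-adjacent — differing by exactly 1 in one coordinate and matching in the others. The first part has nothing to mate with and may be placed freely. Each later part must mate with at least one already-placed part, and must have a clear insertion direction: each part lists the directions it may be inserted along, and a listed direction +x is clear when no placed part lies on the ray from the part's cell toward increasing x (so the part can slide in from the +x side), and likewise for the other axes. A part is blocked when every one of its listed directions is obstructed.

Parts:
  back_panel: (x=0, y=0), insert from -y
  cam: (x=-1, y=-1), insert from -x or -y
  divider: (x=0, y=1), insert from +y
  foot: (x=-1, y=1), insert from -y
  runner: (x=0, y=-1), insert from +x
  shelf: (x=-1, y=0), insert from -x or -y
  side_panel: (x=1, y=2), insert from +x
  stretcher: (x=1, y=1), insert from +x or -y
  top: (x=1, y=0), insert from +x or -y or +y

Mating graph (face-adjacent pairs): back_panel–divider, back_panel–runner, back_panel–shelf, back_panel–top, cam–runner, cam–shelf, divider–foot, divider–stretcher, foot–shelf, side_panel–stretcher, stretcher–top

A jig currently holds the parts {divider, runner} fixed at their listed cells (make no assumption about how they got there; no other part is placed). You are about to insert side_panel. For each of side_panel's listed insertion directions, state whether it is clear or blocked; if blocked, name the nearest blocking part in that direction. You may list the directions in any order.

+x: clear

+x: ray from side_panel(1, 2) has no placed part ⇒ clear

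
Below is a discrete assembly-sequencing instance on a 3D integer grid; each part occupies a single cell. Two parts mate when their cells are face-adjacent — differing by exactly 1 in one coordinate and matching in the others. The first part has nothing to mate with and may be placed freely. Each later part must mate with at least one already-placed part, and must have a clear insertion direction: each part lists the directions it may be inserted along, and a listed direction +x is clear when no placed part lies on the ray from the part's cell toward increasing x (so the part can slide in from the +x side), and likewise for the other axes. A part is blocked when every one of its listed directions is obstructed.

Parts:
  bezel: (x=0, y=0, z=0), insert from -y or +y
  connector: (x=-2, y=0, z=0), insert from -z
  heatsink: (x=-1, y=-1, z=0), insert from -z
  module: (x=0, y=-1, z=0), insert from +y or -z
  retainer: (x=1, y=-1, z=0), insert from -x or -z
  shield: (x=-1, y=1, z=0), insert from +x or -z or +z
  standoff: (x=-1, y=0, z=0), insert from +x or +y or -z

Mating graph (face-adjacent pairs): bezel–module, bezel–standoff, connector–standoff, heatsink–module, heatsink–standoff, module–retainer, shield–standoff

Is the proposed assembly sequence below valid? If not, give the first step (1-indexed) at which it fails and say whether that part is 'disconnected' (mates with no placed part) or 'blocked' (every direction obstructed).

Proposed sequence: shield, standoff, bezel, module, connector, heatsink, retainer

1. shield@(-1, 1, 0) [+x clear] — {shield}
2. standoff@(-1, 0, 0) [+x clear] — {shield, standoff}
3. bezel@(0, 0, 0) [-y clear] — {bezel, shield, standoff}
4. module@(0, -1, 0) [-z clear] — {bezel, module, shield, standoff}
5. connector@(-2, 0, 0) [-z clear] — {bezel, connector, module, shield, standoff}
6. heatsink@(-1, -1, 0) [-z clear] — {bezel, connector, heatsink, module, shield, standoff}
7. retainer@(1, -1, 0) [-z clear] — {bezel, connector, heatsink, module, retainer, shield, standoff}

Valid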